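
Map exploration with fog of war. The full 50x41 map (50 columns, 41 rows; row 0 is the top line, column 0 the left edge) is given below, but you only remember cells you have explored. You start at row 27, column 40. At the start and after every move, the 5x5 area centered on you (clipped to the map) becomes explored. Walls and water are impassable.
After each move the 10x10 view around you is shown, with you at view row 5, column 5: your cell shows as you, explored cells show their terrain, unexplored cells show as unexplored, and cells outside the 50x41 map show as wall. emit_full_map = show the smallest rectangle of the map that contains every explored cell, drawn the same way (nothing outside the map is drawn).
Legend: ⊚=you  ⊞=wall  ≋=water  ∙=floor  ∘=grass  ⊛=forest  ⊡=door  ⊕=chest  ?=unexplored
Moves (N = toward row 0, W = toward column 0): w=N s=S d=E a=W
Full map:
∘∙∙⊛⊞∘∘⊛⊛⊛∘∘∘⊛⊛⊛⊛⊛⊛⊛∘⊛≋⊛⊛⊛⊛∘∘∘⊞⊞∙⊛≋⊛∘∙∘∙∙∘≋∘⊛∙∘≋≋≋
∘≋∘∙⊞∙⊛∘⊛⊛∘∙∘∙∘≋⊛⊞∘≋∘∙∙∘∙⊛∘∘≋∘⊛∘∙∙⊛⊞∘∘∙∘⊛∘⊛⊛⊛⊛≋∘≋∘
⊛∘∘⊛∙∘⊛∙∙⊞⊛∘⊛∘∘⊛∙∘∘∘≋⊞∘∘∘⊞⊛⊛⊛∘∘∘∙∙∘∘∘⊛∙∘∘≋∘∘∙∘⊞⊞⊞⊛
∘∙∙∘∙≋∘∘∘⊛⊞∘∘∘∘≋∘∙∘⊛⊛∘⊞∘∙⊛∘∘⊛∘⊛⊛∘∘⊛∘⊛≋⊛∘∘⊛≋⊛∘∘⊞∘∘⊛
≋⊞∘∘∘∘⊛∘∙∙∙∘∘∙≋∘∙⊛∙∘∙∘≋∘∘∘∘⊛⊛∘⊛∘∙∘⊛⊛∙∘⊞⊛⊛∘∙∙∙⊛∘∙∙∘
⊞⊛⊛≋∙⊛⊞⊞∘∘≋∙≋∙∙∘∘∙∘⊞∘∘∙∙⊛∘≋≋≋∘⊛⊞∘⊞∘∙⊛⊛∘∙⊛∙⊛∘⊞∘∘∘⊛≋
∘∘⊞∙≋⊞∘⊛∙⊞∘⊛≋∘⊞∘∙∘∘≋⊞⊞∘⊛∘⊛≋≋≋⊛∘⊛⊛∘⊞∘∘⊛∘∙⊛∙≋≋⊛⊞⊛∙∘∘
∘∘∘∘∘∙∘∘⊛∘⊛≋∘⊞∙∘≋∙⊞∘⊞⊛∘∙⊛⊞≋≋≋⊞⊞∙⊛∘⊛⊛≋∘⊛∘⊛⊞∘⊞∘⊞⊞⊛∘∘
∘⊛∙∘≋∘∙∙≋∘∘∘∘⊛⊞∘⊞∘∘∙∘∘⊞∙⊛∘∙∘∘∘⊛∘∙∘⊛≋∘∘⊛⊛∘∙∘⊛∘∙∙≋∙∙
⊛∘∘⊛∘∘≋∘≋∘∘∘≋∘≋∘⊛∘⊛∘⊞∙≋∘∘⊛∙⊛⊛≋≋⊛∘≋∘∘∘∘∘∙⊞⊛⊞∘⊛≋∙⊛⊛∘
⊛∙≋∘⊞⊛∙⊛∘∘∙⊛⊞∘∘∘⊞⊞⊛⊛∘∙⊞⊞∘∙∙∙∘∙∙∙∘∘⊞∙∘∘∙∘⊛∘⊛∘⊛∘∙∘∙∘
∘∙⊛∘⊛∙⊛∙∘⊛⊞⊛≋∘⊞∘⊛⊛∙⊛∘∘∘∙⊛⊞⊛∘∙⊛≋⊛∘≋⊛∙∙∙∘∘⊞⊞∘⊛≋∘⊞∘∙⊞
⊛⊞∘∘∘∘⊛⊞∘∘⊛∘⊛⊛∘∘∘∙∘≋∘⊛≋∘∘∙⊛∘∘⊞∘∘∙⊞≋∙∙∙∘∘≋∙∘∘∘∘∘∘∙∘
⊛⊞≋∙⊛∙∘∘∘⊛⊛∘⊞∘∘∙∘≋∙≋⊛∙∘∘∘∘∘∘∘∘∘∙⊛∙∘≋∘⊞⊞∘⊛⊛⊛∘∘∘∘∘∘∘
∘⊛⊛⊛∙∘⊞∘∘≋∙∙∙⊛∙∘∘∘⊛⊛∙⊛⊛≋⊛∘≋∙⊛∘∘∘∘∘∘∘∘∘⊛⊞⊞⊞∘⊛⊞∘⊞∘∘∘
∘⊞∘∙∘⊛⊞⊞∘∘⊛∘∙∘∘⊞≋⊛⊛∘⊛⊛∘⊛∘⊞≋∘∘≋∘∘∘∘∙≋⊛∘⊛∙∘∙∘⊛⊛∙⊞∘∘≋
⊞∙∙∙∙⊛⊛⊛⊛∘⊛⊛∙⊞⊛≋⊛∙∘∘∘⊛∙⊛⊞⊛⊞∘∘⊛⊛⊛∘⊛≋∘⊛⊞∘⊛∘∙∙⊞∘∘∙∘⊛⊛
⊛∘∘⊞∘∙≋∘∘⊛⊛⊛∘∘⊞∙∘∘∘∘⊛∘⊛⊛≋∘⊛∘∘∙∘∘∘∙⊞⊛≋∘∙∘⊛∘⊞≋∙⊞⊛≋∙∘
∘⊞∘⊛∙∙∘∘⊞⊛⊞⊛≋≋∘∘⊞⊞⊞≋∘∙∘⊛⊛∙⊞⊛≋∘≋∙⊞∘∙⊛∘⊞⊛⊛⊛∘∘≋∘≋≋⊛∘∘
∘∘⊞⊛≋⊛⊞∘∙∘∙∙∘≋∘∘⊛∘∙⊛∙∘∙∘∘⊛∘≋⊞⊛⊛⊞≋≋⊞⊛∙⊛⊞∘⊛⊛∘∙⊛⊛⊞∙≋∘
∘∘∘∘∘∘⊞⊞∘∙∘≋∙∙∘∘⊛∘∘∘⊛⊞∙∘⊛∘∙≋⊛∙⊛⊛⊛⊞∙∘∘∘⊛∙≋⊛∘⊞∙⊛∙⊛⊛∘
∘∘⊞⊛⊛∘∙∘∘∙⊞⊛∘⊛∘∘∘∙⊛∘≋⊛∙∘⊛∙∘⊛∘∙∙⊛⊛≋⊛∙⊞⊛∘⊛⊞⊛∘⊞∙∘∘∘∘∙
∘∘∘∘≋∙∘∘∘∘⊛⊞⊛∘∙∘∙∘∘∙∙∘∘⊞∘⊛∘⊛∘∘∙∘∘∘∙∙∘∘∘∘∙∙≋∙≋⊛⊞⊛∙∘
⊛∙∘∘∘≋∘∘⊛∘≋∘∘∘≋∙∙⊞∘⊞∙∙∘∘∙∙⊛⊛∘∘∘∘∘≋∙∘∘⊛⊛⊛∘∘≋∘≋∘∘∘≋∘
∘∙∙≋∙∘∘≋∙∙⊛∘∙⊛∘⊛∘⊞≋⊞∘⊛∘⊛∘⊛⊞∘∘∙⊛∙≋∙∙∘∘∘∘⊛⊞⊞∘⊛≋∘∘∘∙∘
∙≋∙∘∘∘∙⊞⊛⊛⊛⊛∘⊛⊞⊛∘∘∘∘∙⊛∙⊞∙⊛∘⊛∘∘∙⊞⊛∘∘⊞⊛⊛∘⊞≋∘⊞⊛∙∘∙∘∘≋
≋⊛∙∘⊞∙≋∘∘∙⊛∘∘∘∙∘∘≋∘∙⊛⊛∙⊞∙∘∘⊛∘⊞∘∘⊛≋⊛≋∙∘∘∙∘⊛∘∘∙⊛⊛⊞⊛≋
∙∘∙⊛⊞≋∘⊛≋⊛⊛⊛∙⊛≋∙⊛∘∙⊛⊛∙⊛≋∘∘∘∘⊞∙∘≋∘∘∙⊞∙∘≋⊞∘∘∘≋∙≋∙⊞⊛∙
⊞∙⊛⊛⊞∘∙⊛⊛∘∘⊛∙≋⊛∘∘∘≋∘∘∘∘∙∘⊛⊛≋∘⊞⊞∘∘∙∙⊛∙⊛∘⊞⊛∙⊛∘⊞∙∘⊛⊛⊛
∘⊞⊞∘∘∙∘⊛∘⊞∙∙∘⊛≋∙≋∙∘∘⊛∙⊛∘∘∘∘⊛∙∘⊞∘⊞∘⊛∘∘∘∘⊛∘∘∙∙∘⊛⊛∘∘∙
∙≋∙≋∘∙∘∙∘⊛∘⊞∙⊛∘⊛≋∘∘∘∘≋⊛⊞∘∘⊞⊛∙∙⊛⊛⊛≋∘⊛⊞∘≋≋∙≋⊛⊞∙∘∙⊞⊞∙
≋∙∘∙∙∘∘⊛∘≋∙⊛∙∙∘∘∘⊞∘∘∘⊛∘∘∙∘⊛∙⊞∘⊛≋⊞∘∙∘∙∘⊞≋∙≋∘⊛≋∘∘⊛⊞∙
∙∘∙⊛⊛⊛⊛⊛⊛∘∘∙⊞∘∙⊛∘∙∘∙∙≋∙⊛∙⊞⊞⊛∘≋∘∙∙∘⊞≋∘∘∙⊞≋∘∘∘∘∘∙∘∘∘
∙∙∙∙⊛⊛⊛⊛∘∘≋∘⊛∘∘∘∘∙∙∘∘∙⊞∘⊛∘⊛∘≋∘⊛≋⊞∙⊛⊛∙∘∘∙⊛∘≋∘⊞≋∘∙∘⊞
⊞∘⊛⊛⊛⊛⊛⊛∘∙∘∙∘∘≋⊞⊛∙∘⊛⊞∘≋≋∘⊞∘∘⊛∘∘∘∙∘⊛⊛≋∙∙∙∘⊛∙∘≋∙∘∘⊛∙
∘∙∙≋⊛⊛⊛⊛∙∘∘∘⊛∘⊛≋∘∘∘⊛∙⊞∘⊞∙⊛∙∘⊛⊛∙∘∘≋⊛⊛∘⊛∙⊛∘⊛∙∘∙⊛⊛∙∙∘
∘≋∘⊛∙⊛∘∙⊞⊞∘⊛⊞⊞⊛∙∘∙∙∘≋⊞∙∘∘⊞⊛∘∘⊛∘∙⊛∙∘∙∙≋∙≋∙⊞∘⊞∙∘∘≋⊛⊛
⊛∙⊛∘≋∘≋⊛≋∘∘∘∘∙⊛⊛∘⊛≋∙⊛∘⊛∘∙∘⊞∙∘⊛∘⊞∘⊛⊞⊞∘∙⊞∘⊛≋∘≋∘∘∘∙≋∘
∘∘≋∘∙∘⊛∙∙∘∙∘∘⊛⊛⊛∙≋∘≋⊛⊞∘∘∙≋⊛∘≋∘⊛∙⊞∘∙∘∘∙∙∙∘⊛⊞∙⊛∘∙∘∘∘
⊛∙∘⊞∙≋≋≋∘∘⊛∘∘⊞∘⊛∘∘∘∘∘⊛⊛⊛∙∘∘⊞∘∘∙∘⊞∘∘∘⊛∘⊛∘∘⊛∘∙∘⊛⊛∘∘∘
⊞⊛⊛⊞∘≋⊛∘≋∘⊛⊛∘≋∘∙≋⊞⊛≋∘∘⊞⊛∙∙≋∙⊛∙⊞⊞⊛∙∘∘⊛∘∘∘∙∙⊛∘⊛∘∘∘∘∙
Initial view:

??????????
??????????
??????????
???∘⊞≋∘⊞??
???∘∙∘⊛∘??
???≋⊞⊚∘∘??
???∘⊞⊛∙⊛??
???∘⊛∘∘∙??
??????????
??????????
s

??????????
??????????
???∘⊞≋∘⊞??
???∘∙∘⊛∘??
???≋⊞∘∘∘??
???∘⊞⊚∙⊛??
???∘⊛∘∘∙??
???≋≋∙≋⊛??
??????????
??????????

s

??????????
???∘⊞≋∘⊞??
???∘∙∘⊛∘??
???≋⊞∘∘∘??
???∘⊞⊛∙⊛??
???∘⊛⊚∘∙??
???≋≋∙≋⊛??
???⊞≋∙≋∘??
??????????
??????????

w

??????????
??????????
???∘⊞≋∘⊞??
???∘∙∘⊛∘??
???≋⊞∘∘∘??
???∘⊞⊚∙⊛??
???∘⊛∘∘∙??
???≋≋∙≋⊛??
???⊞≋∙≋∘??
??????????

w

??????????
??????????
??????????
???∘⊞≋∘⊞??
???∘∙∘⊛∘??
???≋⊞⊚∘∘??
???∘⊞⊛∙⊛??
???∘⊛∘∘∙??
???≋≋∙≋⊛??
???⊞≋∙≋∘??

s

??????????
??????????
???∘⊞≋∘⊞??
???∘∙∘⊛∘??
???≋⊞∘∘∘??
???∘⊞⊚∙⊛??
???∘⊛∘∘∙??
???≋≋∙≋⊛??
???⊞≋∙≋∘??
??????????

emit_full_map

∘⊞≋∘⊞
∘∙∘⊛∘
≋⊞∘∘∘
∘⊞⊚∙⊛
∘⊛∘∘∙
≋≋∙≋⊛
⊞≋∙≋∘

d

??????????
??????????
??∘⊞≋∘⊞???
??∘∙∘⊛∘∘??
??≋⊞∘∘∘≋??
??∘⊞⊛⊚⊛∘??
??∘⊛∘∘∙∙??
??≋≋∙≋⊛⊞??
??⊞≋∙≋∘???
??????????

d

??????????
??????????
?∘⊞≋∘⊞????
?∘∙∘⊛∘∘∙??
?≋⊞∘∘∘≋∙??
?∘⊞⊛∙⊚∘⊞??
?∘⊛∘∘∙∙∘??
?≋≋∙≋⊛⊞∙??
?⊞≋∙≋∘????
??????????

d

??????????
??????????
∘⊞≋∘⊞?????
∘∙∘⊛∘∘∙⊛??
≋⊞∘∘∘≋∙≋??
∘⊞⊛∙⊛⊚⊞∙??
∘⊛∘∘∙∙∘⊛??
≋≋∙≋⊛⊞∙∘??
⊞≋∙≋∘?????
??????????

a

??????????
??????????
?∘⊞≋∘⊞????
?∘∙∘⊛∘∘∙⊛?
?≋⊞∘∘∘≋∙≋?
?∘⊞⊛∙⊚∘⊞∙?
?∘⊛∘∘∙∙∘⊛?
?≋≋∙≋⊛⊞∙∘?
?⊞≋∙≋∘????
??????????

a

??????????
??????????
??∘⊞≋∘⊞???
??∘∙∘⊛∘∘∙⊛
??≋⊞∘∘∘≋∙≋
??∘⊞⊛⊚⊛∘⊞∙
??∘⊛∘∘∙∙∘⊛
??≋≋∙≋⊛⊞∙∘
??⊞≋∙≋∘???
??????????

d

??????????
??????????
?∘⊞≋∘⊞????
?∘∙∘⊛∘∘∙⊛?
?≋⊞∘∘∘≋∙≋?
?∘⊞⊛∙⊚∘⊞∙?
?∘⊛∘∘∙∙∘⊛?
?≋≋∙≋⊛⊞∙∘?
?⊞≋∙≋∘????
??????????

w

??????????
??????????
??????????
?∘⊞≋∘⊞⊛∙??
?∘∙∘⊛∘∘∙⊛?
?≋⊞∘∘⊚≋∙≋?
?∘⊞⊛∙⊛∘⊞∙?
?∘⊛∘∘∙∙∘⊛?
?≋≋∙≋⊛⊞∙∘?
?⊞≋∙≋∘????

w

??????????
??????????
??????????
???⊞⊞∘⊛≋??
?∘⊞≋∘⊞⊛∙??
?∘∙∘⊛⊚∘∙⊛?
?≋⊞∘∘∘≋∙≋?
?∘⊞⊛∙⊛∘⊞∙?
?∘⊛∘∘∙∙∘⊛?
?≋≋∙≋⊛⊞∙∘?

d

??????????
??????????
??????????
??⊞⊞∘⊛≋∘??
∘⊞≋∘⊞⊛∙∘??
∘∙∘⊛∘⊚∙⊛??
≋⊞∘∘∘≋∙≋??
∘⊞⊛∙⊛∘⊞∙??
∘⊛∘∘∙∙∘⊛??
≋≋∙≋⊛⊞∙∘??

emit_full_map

??⊞⊞∘⊛≋∘
∘⊞≋∘⊞⊛∙∘
∘∙∘⊛∘⊚∙⊛
≋⊞∘∘∘≋∙≋
∘⊞⊛∙⊛∘⊞∙
∘⊛∘∘∙∙∘⊛
≋≋∙≋⊛⊞∙∘
⊞≋∙≋∘???

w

??????????
??????????
??????????
???∘≋∘≋∘??
??⊞⊞∘⊛≋∘??
∘⊞≋∘⊞⊚∙∘??
∘∙∘⊛∘∘∙⊛??
≋⊞∘∘∘≋∙≋??
∘⊞⊛∙⊛∘⊞∙??
∘⊛∘∘∙∙∘⊛??

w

??????????
??????????
??????????
???∙≋∙≋⊛??
???∘≋∘≋∘??
??⊞⊞∘⊚≋∘??
∘⊞≋∘⊞⊛∙∘??
∘∙∘⊛∘∘∙⊛??
≋⊞∘∘∘≋∙≋??
∘⊞⊛∙⊛∘⊞∙??

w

??????????
??????????
??????????
???⊛∘⊞∙∘??
???∙≋∙≋⊛??
???∘≋⊚≋∘??
??⊞⊞∘⊛≋∘??
∘⊞≋∘⊞⊛∙∘??
∘∙∘⊛∘∘∙⊛??
≋⊞∘∘∘≋∙≋??

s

??????????
??????????
???⊛∘⊞∙∘??
???∙≋∙≋⊛??
???∘≋∘≋∘??
??⊞⊞∘⊚≋∘??
∘⊞≋∘⊞⊛∙∘??
∘∙∘⊛∘∘∙⊛??
≋⊞∘∘∘≋∙≋??
∘⊞⊛∙⊛∘⊞∙??

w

??????????
??????????
??????????
???⊛∘⊞∙∘??
???∙≋∙≋⊛??
???∘≋⊚≋∘??
??⊞⊞∘⊛≋∘??
∘⊞≋∘⊞⊛∙∘??
∘∙∘⊛∘∘∙⊛??
≋⊞∘∘∘≋∙≋??

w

??????????
??????????
??????????
???⊛∘⊞∙⊛??
???⊛∘⊞∙∘??
???∙≋⊚≋⊛??
???∘≋∘≋∘??
??⊞⊞∘⊛≋∘??
∘⊞≋∘⊞⊛∙∘??
∘∙∘⊛∘∘∙⊛??

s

??????????
??????????
???⊛∘⊞∙⊛??
???⊛∘⊞∙∘??
???∙≋∙≋⊛??
???∘≋⊚≋∘??
??⊞⊞∘⊛≋∘??
∘⊞≋∘⊞⊛∙∘??
∘∙∘⊛∘∘∙⊛??
≋⊞∘∘∘≋∙≋??

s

??????????
???⊛∘⊞∙⊛??
???⊛∘⊞∙∘??
???∙≋∙≋⊛??
???∘≋∘≋∘??
??⊞⊞∘⊚≋∘??
∘⊞≋∘⊞⊛∙∘??
∘∙∘⊛∘∘∙⊛??
≋⊞∘∘∘≋∙≋??
∘⊞⊛∙⊛∘⊞∙??

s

???⊛∘⊞∙⊛??
???⊛∘⊞∙∘??
???∙≋∙≋⊛??
???∘≋∘≋∘??
??⊞⊞∘⊛≋∘??
∘⊞≋∘⊞⊚∙∘??
∘∙∘⊛∘∘∙⊛??
≋⊞∘∘∘≋∙≋??
∘⊞⊛∙⊛∘⊞∙??
∘⊛∘∘∙∙∘⊛??

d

??⊛∘⊞∙⊛???
??⊛∘⊞∙∘???
??∙≋∙≋⊛???
??∘≋∘≋∘∘??
?⊞⊞∘⊛≋∘∘??
⊞≋∘⊞⊛⊚∘∙??
∙∘⊛∘∘∙⊛⊛??
⊞∘∘∘≋∙≋∙??
⊞⊛∙⊛∘⊞∙???
⊛∘∘∙∙∘⊛???

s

??⊛∘⊞∙∘???
??∙≋∙≋⊛???
??∘≋∘≋∘∘??
?⊞⊞∘⊛≋∘∘??
⊞≋∘⊞⊛∙∘∙??
∙∘⊛∘∘⊚⊛⊛??
⊞∘∘∘≋∙≋∙??
⊞⊛∙⊛∘⊞∙∘??
⊛∘∘∙∙∘⊛???
≋∙≋⊛⊞∙∘???

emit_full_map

???⊛∘⊞∙⊛?
???⊛∘⊞∙∘?
???∙≋∙≋⊛?
???∘≋∘≋∘∘
??⊞⊞∘⊛≋∘∘
∘⊞≋∘⊞⊛∙∘∙
∘∙∘⊛∘∘⊚⊛⊛
≋⊞∘∘∘≋∙≋∙
∘⊞⊛∙⊛∘⊞∙∘
∘⊛∘∘∙∙∘⊛?
≋≋∙≋⊛⊞∙∘?
⊞≋∙≋∘????


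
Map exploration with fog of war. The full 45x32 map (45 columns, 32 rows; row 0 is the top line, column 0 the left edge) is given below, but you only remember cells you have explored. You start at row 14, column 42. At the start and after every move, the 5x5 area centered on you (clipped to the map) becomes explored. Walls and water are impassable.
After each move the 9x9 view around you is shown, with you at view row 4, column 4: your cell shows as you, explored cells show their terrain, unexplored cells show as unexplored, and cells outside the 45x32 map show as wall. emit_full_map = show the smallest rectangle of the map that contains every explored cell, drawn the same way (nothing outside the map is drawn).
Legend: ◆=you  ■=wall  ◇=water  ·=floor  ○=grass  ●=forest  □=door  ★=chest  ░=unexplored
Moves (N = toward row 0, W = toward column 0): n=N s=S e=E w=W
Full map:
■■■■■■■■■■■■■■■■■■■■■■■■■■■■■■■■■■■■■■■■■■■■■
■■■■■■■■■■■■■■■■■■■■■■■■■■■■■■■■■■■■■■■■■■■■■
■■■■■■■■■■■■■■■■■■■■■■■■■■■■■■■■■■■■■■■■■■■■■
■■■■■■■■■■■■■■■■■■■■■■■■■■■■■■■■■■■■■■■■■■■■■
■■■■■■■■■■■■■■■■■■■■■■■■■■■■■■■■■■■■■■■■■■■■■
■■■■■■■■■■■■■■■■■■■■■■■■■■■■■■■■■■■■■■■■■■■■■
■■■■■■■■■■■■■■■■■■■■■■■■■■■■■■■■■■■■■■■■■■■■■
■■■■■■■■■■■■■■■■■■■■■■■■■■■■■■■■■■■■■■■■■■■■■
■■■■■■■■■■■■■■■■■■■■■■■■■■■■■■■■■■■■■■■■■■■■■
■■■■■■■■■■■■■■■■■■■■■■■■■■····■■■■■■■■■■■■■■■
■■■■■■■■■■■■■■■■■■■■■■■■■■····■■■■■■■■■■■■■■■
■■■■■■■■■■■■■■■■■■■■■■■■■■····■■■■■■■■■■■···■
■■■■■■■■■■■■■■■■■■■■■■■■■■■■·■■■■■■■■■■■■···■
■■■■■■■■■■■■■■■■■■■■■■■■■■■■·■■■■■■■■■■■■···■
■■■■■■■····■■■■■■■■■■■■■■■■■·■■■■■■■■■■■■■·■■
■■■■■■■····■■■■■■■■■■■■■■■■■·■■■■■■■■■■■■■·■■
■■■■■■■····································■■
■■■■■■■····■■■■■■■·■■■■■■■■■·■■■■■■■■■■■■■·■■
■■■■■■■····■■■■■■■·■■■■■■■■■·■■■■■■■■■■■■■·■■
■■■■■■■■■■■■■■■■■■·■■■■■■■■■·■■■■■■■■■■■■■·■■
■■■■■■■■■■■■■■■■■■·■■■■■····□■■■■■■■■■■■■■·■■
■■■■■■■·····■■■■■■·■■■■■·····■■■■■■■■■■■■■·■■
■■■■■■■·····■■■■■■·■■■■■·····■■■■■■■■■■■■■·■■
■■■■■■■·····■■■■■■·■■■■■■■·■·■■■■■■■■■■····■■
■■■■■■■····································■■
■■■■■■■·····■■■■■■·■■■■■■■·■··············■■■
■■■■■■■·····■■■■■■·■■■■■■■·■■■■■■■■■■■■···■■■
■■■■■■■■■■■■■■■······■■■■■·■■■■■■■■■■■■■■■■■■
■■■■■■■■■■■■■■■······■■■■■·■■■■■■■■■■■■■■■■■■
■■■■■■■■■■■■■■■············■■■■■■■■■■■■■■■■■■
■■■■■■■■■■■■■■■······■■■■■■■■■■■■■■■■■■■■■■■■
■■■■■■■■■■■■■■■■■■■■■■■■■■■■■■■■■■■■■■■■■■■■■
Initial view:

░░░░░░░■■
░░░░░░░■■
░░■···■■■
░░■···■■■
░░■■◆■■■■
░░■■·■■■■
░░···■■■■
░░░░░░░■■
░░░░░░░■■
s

░░░░░░░■■
░░■···■■■
░░■···■■■
░░■■·■■■■
░░■■◆■■■■
░░···■■■■
░░■■·■■■■
░░░░░░░■■
░░░░░░░■■

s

░░■···■■■
░░■···■■■
░░■■·■■■■
░░■■·■■■■
░░··◆■■■■
░░■■·■■■■
░░■■·■■■■
░░░░░░░■■
░░░░░░░■■

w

░░░■···■■
░░░■···■■
░░■■■·■■■
░░■■■·■■■
░░··◆·■■■
░░■■■·■■■
░░■■■·■■■
░░░░░░░░■
░░░░░░░░■

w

░░░░■···■
░░░░■···■
░░■■■■·■■
░░■■■■·■■
░░··◆··■■
░░■■■■·■■
░░■■■■·■■
░░░░░░░░░
░░░░░░░░░

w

░░░░░■···
░░░░░■···
░░■■■■■·■
░░■■■■■·■
░░··◆···■
░░■■■■■·■
░░■■■■■·■
░░░░░░░░░
░░░░░░░░░

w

░░░░░░■··
░░░░░░■··
░░■■■■■■·
░░■■■■■■·
░░··◆····
░░■■■■■■·
░░■■■■■■·
░░░░░░░░░
░░░░░░░░░

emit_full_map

░░░░■···■
░░░░■···■
■■■■■■·■■
■■■■■■·■■
··◆····■■
■■■■■■·■■
■■■■■■·■■

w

░░░░░░░■·
░░░░░░░■·
░░■■■■■■■
░░■■■■■■■
░░··◆····
░░■■■■■■■
░░■■■■■■■
░░░░░░░░░
░░░░░░░░░

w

░░░░░░░░■
░░░░░░░░■
░░■■■■■■■
░░■■■■■■■
░░··◆····
░░■■■■■■■
░░■■■■■■■
░░░░░░░░░
░░░░░░░░░

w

░░░░░░░░░
░░░░░░░░░
░░■■■■■■■
░░■■■■■■■
░░··◆····
░░■■■■■■■
░░■■■■■■■
░░░░░░░░░
░░░░░░░░░

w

░░░░░░░░░
░░░░░░░░░
░░■■■■■■■
░░■■■■■■■
░░··◆····
░░■■■■■■■
░░■■■■■■■
░░░░░░░░░
░░░░░░░░░


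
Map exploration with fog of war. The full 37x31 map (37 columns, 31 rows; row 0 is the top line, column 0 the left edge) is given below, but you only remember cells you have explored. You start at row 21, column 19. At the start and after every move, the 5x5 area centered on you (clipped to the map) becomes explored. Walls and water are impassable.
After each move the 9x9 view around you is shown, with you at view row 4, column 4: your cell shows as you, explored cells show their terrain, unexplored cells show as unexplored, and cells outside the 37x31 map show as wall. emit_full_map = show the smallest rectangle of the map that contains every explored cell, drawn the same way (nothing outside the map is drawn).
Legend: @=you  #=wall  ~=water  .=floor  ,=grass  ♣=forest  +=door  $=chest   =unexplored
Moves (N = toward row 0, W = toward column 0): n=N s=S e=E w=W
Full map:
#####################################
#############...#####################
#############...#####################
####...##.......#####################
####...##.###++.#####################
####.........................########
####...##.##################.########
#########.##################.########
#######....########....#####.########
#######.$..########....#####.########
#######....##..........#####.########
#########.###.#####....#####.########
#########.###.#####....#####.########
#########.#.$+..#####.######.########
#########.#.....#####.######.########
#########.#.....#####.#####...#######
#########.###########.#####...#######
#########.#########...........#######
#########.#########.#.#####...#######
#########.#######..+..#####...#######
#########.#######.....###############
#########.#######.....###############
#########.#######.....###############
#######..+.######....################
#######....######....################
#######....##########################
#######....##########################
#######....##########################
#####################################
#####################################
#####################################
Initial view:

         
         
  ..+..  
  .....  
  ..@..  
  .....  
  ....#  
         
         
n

         
         
  ##.#.  
  ..+..  
  ..@..  
  .....  
  .....  
  ....#  
         

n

         
         
  ##...  
  ##.#.  
  ..@..  
  .....  
  .....  
  .....  
  ....#  

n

         
         
  ####.  
  ##...  
  ##@#.  
  ..+..  
  .....  
  .....  
  .....  

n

         
         
  ####.  
  ####.  
  ##@..  
  ##.#.  
  ..+..  
  .....  
  .....  

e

         
         
 ####.#  
 ####.#  
 ##.@..  
 ##.#.#  
 ..+..#  
 .....   
 .....   

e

         
         
####.##  
####.##  
##..@..  
##.#.##  
..+..##  
.....    
.....    

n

         
         
  ##.##  
####.##  
####@##  
##.....  
##.#.##  
..+..##  
.....    

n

         
         
  ##.##  
  ##.##  
####@##  
####.##  
##.....  
##.#.##  
..+..##  

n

         
         
  ....#  
  ##.##  
  ##@##  
####.##  
####.##  
##.....  
##.#.##  

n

         
         
  ....#  
  ....#  
  ##@##  
  ##.##  
####.##  
####.##  
##.....  

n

         
         
  ....#  
  ....#  
  ..@.#  
  ##.##  
  ##.##  
####.##  
####.##  

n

         
         
  ....#  
  ....#  
  ..@.#  
  ....#  
  ##.##  
  ##.##  
####.##  

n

         
         
  ....#  
  ....#  
  ..@.#  
  ....#  
  ....#  
  ##.##  
  ##.##  

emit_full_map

  ....#
  ....#
  ..@.#
  ....#
  ....#
  ##.##
  ##.##
####.##
####.##
##.....
##.#.##
..+..##
.....  
.....  
.....  
....#  

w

         
         
  #....# 
  #....# 
  ..@..# 
  #....# 
  #....# 
   ##.## 
   ##.## 

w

         
         
  ##....#
  ##....#
  ..@...#
  ##....#
  ##....#
    ##.##
    ##.##

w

         
         
  ###....
  ###....
  ..@....
  ###....
  ###....
     ##.#
     ##.#

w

         
         
  ####...
  ####...
  ..@....
  ####...
  ####...
      ##.
      ##.

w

         
         
  #####..
  #####..
  ..@....
  #####..
  #####..
       ##
       ##

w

         
         
  ######.
  ######.
  ..@....
  .#####.
  .#####.
        #
        #

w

         
         
  #######
  #######
  #.@....
  #.#####
  #.#####
         
         

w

         
         
  #######
  #######
  ##@....
  ##.####
  ##.####
         
         

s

         
  #######
  #######
  ##.....
  ##@####
  ##.####
  .$+..  
         
        #

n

         
         
  #######
  #######
  ##@....
  ##.####
  ##.####
  .$+..  
         

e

         
         
 ########
 ########
 ##.@....
 ##.#####
 ##.#####
 .$+..   
         

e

         
         
########.
########.
##..@....
##.#####.
##.#####.
.$+..   #
        #

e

         
         
#######..
#######..
#...@....
#.#####..
#.#####..
$+..   ##
       ##

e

         
         
######...
######...
....@....
.#####...
.#####...
+..   ##.
      ##.

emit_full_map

########....#
########....#
##....@.....#
##.#####....#
##.#####....#
.$+..   ##.##
        ##.##
      ####.##
      ####.##
      ##.....
      ##.#.##
      ..+..##
      .....  
      .....  
      .....  
      ....#  

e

         
         
#####....
#####....
....@....
#####....
#####....
..   ##.#
     ##.#

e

         
         
####....#
####....#
....@...#
####....#
####....#
.   ##.##
    ##.##

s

         
####....#
####....#
........#
####@...#
####....#
. ####.##
    ##.##
  ####.##

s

####....#
####....#
........#
####....#
####@...#
. ####.##
  ####.##
  ####.##
  ####.##

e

###....# 
###....# 
.......# 
###....# 
###.@..# 
 ####.## 
 ####.## 
 ####.## 
 ####.## 

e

##....#  
##....#  
......#  
##....#  
##..@.#  
####.##  
####.##  
####.##  
####.##  

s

##....#  
......#  
##....#  
##....#  
####@##  
####.##  
####.##  
####.##  
##.....  

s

......#  
##....#  
##....#  
####.##  
####@##  
####.##  
####.##  
##.....  
##.#.##  

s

##....#  
##....#  
####.##  
####.##  
####@##  
####.##  
##.....  
##.#.##  
..+..##  

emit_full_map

########....#
########....#
##..........#
##.#####....#
##.#####....#
.$+.. ####.##
      ####.##
      ####@##
      ####.##
      ##.....
      ##.#.##
      ..+..##
      .....  
      .....  
      .....  
      ....#  

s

##....#  
####.##  
####.##  
####.##  
####@##  
##.....  
##.#.##  
..+..##  
.....    

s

####.##  
####.##  
####.##  
####.##  
##..@..  
##.#.##  
..+..##  
.....    
.....    

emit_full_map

########....#
########....#
##..........#
##.#####....#
##.#####....#
.$+.. ####.##
      ####.##
      ####.##
      ####.##
      ##..@..
      ##.#.##
      ..+..##
      .....  
      .....  
      .....  
      ....#  


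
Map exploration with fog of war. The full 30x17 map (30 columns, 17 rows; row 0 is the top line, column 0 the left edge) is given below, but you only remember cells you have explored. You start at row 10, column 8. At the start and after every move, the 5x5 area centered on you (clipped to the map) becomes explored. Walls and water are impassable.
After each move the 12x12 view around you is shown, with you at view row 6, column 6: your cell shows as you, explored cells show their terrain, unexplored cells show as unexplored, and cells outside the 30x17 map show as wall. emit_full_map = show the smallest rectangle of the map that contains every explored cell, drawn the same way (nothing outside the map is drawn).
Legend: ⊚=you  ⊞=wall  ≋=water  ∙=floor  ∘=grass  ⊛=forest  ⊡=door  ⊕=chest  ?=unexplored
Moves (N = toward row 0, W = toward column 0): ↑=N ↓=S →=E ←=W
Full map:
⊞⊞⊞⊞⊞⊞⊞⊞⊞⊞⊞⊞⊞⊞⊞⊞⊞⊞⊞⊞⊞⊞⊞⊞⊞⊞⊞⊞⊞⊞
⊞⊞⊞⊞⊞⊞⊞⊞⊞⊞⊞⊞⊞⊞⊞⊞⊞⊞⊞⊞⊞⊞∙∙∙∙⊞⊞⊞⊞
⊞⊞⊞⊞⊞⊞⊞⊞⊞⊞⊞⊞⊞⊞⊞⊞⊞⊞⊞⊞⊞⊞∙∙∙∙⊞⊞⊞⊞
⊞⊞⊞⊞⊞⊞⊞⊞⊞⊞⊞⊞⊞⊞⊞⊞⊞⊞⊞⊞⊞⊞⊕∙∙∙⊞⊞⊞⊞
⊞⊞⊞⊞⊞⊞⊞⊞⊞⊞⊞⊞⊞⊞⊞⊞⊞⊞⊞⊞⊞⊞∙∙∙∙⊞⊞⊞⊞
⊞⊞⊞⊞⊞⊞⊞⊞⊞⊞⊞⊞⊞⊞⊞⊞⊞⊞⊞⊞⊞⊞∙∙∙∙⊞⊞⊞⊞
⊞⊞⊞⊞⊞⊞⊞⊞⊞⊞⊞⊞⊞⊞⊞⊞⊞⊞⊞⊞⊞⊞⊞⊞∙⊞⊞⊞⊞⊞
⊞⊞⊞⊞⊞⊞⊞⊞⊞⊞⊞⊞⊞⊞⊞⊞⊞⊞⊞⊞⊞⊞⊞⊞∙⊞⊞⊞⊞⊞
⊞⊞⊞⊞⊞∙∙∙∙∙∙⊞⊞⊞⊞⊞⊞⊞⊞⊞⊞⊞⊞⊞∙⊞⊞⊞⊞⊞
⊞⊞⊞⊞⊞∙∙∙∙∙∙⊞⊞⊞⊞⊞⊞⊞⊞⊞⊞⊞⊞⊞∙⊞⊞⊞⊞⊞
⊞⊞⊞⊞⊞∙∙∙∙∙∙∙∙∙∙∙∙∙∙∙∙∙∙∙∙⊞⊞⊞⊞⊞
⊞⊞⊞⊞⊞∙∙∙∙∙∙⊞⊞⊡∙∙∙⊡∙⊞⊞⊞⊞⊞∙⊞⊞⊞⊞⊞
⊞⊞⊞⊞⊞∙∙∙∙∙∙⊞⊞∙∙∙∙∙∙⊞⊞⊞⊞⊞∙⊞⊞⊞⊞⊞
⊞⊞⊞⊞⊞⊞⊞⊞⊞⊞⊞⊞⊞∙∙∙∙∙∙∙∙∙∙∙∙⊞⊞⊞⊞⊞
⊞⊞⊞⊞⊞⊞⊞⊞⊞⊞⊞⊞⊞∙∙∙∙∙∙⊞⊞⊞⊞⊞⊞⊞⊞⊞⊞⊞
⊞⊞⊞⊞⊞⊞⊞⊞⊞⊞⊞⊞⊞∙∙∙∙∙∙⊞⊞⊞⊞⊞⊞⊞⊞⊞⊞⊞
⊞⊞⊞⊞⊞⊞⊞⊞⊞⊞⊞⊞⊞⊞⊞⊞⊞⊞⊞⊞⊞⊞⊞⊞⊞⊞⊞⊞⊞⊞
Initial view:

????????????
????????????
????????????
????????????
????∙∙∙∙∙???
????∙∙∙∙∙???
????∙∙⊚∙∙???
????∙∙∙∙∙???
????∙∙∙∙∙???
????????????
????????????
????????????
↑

????????????
????????????
????????????
????????????
????⊞⊞⊞⊞⊞???
????∙∙∙∙∙???
????∙∙⊚∙∙???
????∙∙∙∙∙???
????∙∙∙∙∙???
????∙∙∙∙∙???
????????????
????????????

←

????????????
????????????
????????????
????????????
????⊞⊞⊞⊞⊞⊞??
????∙∙∙∙∙∙??
????∙∙⊚∙∙∙??
????∙∙∙∙∙∙??
????∙∙∙∙∙∙??
?????∙∙∙∙∙??
????????????
????????????

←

????????????
????????????
????????????
????????????
????⊞⊞⊞⊞⊞⊞⊞?
????⊞∙∙∙∙∙∙?
????⊞∙⊚∙∙∙∙?
????⊞∙∙∙∙∙∙?
????⊞∙∙∙∙∙∙?
??????∙∙∙∙∙?
????????????
????????????

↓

????????????
????????????
????????????
????⊞⊞⊞⊞⊞⊞⊞?
????⊞∙∙∙∙∙∙?
????⊞∙∙∙∙∙∙?
????⊞∙⊚∙∙∙∙?
????⊞∙∙∙∙∙∙?
????⊞∙∙∙∙∙∙?
????????????
????????????
????????????

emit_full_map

⊞⊞⊞⊞⊞⊞⊞
⊞∙∙∙∙∙∙
⊞∙∙∙∙∙∙
⊞∙⊚∙∙∙∙
⊞∙∙∙∙∙∙
⊞∙∙∙∙∙∙

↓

????????????
????????????
????⊞⊞⊞⊞⊞⊞⊞?
????⊞∙∙∙∙∙∙?
????⊞∙∙∙∙∙∙?
????⊞∙∙∙∙∙∙?
????⊞∙⊚∙∙∙∙?
????⊞∙∙∙∙∙∙?
????⊞⊞⊞⊞⊞???
????????????
????????????
????????????

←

⊞???????????
⊞???????????
⊞????⊞⊞⊞⊞⊞⊞⊞
⊞????⊞∙∙∙∙∙∙
⊞???⊞⊞∙∙∙∙∙∙
⊞???⊞⊞∙∙∙∙∙∙
⊞???⊞⊞⊚∙∙∙∙∙
⊞???⊞⊞∙∙∙∙∙∙
⊞???⊞⊞⊞⊞⊞⊞??
⊞???????????
⊞???????????
⊞???????????

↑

⊞???????????
⊞???????????
⊞???????????
⊞????⊞⊞⊞⊞⊞⊞⊞
⊞???⊞⊞∙∙∙∙∙∙
⊞???⊞⊞∙∙∙∙∙∙
⊞???⊞⊞⊚∙∙∙∙∙
⊞???⊞⊞∙∙∙∙∙∙
⊞???⊞⊞∙∙∙∙∙∙
⊞???⊞⊞⊞⊞⊞⊞??
⊞???????????
⊞???????????

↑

⊞???????????
⊞???????????
⊞???????????
⊞???????????
⊞???⊞⊞⊞⊞⊞⊞⊞⊞
⊞???⊞⊞∙∙∙∙∙∙
⊞???⊞⊞⊚∙∙∙∙∙
⊞???⊞⊞∙∙∙∙∙∙
⊞???⊞⊞∙∙∙∙∙∙
⊞???⊞⊞∙∙∙∙∙∙
⊞???⊞⊞⊞⊞⊞⊞??
⊞???????????

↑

⊞???????????
⊞???????????
⊞???????????
⊞???????????
⊞???⊞⊞⊞⊞⊞???
⊞???⊞⊞⊞⊞⊞⊞⊞⊞
⊞???⊞⊞⊚∙∙∙∙∙
⊞???⊞⊞∙∙∙∙∙∙
⊞???⊞⊞∙∙∙∙∙∙
⊞???⊞⊞∙∙∙∙∙∙
⊞???⊞⊞∙∙∙∙∙∙
⊞???⊞⊞⊞⊞⊞⊞??

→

????????????
????????????
????????????
????????????
???⊞⊞⊞⊞⊞⊞???
???⊞⊞⊞⊞⊞⊞⊞⊞?
???⊞⊞∙⊚∙∙∙∙?
???⊞⊞∙∙∙∙∙∙?
???⊞⊞∙∙∙∙∙∙?
???⊞⊞∙∙∙∙∙∙?
???⊞⊞∙∙∙∙∙∙?
???⊞⊞⊞⊞⊞⊞???

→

????????????
????????????
????????????
????????????
??⊞⊞⊞⊞⊞⊞⊞???
??⊞⊞⊞⊞⊞⊞⊞⊞??
??⊞⊞∙∙⊚∙∙∙??
??⊞⊞∙∙∙∙∙∙??
??⊞⊞∙∙∙∙∙∙??
??⊞⊞∙∙∙∙∙∙??
??⊞⊞∙∙∙∙∙∙??
??⊞⊞⊞⊞⊞⊞????

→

????????????
????????????
????????????
????????????
?⊞⊞⊞⊞⊞⊞⊞⊞???
?⊞⊞⊞⊞⊞⊞⊞⊞???
?⊞⊞∙∙∙⊚∙∙???
?⊞⊞∙∙∙∙∙∙???
?⊞⊞∙∙∙∙∙∙???
?⊞⊞∙∙∙∙∙∙???
?⊞⊞∙∙∙∙∙∙???
?⊞⊞⊞⊞⊞⊞?????

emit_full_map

⊞⊞⊞⊞⊞⊞⊞⊞
⊞⊞⊞⊞⊞⊞⊞⊞
⊞⊞∙∙∙⊚∙∙
⊞⊞∙∙∙∙∙∙
⊞⊞∙∙∙∙∙∙
⊞⊞∙∙∙∙∙∙
⊞⊞∙∙∙∙∙∙
⊞⊞⊞⊞⊞⊞??

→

????????????
????????????
????????????
????????????
⊞⊞⊞⊞⊞⊞⊞⊞⊞???
⊞⊞⊞⊞⊞⊞⊞⊞⊞???
⊞⊞∙∙∙∙⊚∙⊞???
⊞⊞∙∙∙∙∙∙⊞???
⊞⊞∙∙∙∙∙∙∙???
⊞⊞∙∙∙∙∙∙????
⊞⊞∙∙∙∙∙∙????
⊞⊞⊞⊞⊞⊞??????

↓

????????????
????????????
????????????
⊞⊞⊞⊞⊞⊞⊞⊞⊞???
⊞⊞⊞⊞⊞⊞⊞⊞⊞???
⊞⊞∙∙∙∙∙∙⊞???
⊞⊞∙∙∙∙⊚∙⊞???
⊞⊞∙∙∙∙∙∙∙???
⊞⊞∙∙∙∙∙∙⊞???
⊞⊞∙∙∙∙∙∙????
⊞⊞⊞⊞⊞⊞??????
????????????

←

????????????
????????????
????????????
?⊞⊞⊞⊞⊞⊞⊞⊞⊞??
?⊞⊞⊞⊞⊞⊞⊞⊞⊞??
?⊞⊞∙∙∙∙∙∙⊞??
?⊞⊞∙∙∙⊚∙∙⊞??
?⊞⊞∙∙∙∙∙∙∙??
?⊞⊞∙∙∙∙∙∙⊞??
?⊞⊞∙∙∙∙∙∙???
?⊞⊞⊞⊞⊞⊞?????
????????????

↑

????????????
????????????
????????????
????????????
?⊞⊞⊞⊞⊞⊞⊞⊞⊞??
?⊞⊞⊞⊞⊞⊞⊞⊞⊞??
?⊞⊞∙∙∙⊚∙∙⊞??
?⊞⊞∙∙∙∙∙∙⊞??
?⊞⊞∙∙∙∙∙∙∙??
?⊞⊞∙∙∙∙∙∙⊞??
?⊞⊞∙∙∙∙∙∙???
?⊞⊞⊞⊞⊞⊞?????

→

????????????
????????????
????????????
????????????
⊞⊞⊞⊞⊞⊞⊞⊞⊞???
⊞⊞⊞⊞⊞⊞⊞⊞⊞???
⊞⊞∙∙∙∙⊚∙⊞???
⊞⊞∙∙∙∙∙∙⊞???
⊞⊞∙∙∙∙∙∙∙???
⊞⊞∙∙∙∙∙∙⊞???
⊞⊞∙∙∙∙∙∙????
⊞⊞⊞⊞⊞⊞??????

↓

????????????
????????????
????????????
⊞⊞⊞⊞⊞⊞⊞⊞⊞???
⊞⊞⊞⊞⊞⊞⊞⊞⊞???
⊞⊞∙∙∙∙∙∙⊞???
⊞⊞∙∙∙∙⊚∙⊞???
⊞⊞∙∙∙∙∙∙∙???
⊞⊞∙∙∙∙∙∙⊞???
⊞⊞∙∙∙∙∙∙????
⊞⊞⊞⊞⊞⊞??????
????????????

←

????????????
????????????
????????????
?⊞⊞⊞⊞⊞⊞⊞⊞⊞??
?⊞⊞⊞⊞⊞⊞⊞⊞⊞??
?⊞⊞∙∙∙∙∙∙⊞??
?⊞⊞∙∙∙⊚∙∙⊞??
?⊞⊞∙∙∙∙∙∙∙??
?⊞⊞∙∙∙∙∙∙⊞??
?⊞⊞∙∙∙∙∙∙???
?⊞⊞⊞⊞⊞⊞?????
????????????


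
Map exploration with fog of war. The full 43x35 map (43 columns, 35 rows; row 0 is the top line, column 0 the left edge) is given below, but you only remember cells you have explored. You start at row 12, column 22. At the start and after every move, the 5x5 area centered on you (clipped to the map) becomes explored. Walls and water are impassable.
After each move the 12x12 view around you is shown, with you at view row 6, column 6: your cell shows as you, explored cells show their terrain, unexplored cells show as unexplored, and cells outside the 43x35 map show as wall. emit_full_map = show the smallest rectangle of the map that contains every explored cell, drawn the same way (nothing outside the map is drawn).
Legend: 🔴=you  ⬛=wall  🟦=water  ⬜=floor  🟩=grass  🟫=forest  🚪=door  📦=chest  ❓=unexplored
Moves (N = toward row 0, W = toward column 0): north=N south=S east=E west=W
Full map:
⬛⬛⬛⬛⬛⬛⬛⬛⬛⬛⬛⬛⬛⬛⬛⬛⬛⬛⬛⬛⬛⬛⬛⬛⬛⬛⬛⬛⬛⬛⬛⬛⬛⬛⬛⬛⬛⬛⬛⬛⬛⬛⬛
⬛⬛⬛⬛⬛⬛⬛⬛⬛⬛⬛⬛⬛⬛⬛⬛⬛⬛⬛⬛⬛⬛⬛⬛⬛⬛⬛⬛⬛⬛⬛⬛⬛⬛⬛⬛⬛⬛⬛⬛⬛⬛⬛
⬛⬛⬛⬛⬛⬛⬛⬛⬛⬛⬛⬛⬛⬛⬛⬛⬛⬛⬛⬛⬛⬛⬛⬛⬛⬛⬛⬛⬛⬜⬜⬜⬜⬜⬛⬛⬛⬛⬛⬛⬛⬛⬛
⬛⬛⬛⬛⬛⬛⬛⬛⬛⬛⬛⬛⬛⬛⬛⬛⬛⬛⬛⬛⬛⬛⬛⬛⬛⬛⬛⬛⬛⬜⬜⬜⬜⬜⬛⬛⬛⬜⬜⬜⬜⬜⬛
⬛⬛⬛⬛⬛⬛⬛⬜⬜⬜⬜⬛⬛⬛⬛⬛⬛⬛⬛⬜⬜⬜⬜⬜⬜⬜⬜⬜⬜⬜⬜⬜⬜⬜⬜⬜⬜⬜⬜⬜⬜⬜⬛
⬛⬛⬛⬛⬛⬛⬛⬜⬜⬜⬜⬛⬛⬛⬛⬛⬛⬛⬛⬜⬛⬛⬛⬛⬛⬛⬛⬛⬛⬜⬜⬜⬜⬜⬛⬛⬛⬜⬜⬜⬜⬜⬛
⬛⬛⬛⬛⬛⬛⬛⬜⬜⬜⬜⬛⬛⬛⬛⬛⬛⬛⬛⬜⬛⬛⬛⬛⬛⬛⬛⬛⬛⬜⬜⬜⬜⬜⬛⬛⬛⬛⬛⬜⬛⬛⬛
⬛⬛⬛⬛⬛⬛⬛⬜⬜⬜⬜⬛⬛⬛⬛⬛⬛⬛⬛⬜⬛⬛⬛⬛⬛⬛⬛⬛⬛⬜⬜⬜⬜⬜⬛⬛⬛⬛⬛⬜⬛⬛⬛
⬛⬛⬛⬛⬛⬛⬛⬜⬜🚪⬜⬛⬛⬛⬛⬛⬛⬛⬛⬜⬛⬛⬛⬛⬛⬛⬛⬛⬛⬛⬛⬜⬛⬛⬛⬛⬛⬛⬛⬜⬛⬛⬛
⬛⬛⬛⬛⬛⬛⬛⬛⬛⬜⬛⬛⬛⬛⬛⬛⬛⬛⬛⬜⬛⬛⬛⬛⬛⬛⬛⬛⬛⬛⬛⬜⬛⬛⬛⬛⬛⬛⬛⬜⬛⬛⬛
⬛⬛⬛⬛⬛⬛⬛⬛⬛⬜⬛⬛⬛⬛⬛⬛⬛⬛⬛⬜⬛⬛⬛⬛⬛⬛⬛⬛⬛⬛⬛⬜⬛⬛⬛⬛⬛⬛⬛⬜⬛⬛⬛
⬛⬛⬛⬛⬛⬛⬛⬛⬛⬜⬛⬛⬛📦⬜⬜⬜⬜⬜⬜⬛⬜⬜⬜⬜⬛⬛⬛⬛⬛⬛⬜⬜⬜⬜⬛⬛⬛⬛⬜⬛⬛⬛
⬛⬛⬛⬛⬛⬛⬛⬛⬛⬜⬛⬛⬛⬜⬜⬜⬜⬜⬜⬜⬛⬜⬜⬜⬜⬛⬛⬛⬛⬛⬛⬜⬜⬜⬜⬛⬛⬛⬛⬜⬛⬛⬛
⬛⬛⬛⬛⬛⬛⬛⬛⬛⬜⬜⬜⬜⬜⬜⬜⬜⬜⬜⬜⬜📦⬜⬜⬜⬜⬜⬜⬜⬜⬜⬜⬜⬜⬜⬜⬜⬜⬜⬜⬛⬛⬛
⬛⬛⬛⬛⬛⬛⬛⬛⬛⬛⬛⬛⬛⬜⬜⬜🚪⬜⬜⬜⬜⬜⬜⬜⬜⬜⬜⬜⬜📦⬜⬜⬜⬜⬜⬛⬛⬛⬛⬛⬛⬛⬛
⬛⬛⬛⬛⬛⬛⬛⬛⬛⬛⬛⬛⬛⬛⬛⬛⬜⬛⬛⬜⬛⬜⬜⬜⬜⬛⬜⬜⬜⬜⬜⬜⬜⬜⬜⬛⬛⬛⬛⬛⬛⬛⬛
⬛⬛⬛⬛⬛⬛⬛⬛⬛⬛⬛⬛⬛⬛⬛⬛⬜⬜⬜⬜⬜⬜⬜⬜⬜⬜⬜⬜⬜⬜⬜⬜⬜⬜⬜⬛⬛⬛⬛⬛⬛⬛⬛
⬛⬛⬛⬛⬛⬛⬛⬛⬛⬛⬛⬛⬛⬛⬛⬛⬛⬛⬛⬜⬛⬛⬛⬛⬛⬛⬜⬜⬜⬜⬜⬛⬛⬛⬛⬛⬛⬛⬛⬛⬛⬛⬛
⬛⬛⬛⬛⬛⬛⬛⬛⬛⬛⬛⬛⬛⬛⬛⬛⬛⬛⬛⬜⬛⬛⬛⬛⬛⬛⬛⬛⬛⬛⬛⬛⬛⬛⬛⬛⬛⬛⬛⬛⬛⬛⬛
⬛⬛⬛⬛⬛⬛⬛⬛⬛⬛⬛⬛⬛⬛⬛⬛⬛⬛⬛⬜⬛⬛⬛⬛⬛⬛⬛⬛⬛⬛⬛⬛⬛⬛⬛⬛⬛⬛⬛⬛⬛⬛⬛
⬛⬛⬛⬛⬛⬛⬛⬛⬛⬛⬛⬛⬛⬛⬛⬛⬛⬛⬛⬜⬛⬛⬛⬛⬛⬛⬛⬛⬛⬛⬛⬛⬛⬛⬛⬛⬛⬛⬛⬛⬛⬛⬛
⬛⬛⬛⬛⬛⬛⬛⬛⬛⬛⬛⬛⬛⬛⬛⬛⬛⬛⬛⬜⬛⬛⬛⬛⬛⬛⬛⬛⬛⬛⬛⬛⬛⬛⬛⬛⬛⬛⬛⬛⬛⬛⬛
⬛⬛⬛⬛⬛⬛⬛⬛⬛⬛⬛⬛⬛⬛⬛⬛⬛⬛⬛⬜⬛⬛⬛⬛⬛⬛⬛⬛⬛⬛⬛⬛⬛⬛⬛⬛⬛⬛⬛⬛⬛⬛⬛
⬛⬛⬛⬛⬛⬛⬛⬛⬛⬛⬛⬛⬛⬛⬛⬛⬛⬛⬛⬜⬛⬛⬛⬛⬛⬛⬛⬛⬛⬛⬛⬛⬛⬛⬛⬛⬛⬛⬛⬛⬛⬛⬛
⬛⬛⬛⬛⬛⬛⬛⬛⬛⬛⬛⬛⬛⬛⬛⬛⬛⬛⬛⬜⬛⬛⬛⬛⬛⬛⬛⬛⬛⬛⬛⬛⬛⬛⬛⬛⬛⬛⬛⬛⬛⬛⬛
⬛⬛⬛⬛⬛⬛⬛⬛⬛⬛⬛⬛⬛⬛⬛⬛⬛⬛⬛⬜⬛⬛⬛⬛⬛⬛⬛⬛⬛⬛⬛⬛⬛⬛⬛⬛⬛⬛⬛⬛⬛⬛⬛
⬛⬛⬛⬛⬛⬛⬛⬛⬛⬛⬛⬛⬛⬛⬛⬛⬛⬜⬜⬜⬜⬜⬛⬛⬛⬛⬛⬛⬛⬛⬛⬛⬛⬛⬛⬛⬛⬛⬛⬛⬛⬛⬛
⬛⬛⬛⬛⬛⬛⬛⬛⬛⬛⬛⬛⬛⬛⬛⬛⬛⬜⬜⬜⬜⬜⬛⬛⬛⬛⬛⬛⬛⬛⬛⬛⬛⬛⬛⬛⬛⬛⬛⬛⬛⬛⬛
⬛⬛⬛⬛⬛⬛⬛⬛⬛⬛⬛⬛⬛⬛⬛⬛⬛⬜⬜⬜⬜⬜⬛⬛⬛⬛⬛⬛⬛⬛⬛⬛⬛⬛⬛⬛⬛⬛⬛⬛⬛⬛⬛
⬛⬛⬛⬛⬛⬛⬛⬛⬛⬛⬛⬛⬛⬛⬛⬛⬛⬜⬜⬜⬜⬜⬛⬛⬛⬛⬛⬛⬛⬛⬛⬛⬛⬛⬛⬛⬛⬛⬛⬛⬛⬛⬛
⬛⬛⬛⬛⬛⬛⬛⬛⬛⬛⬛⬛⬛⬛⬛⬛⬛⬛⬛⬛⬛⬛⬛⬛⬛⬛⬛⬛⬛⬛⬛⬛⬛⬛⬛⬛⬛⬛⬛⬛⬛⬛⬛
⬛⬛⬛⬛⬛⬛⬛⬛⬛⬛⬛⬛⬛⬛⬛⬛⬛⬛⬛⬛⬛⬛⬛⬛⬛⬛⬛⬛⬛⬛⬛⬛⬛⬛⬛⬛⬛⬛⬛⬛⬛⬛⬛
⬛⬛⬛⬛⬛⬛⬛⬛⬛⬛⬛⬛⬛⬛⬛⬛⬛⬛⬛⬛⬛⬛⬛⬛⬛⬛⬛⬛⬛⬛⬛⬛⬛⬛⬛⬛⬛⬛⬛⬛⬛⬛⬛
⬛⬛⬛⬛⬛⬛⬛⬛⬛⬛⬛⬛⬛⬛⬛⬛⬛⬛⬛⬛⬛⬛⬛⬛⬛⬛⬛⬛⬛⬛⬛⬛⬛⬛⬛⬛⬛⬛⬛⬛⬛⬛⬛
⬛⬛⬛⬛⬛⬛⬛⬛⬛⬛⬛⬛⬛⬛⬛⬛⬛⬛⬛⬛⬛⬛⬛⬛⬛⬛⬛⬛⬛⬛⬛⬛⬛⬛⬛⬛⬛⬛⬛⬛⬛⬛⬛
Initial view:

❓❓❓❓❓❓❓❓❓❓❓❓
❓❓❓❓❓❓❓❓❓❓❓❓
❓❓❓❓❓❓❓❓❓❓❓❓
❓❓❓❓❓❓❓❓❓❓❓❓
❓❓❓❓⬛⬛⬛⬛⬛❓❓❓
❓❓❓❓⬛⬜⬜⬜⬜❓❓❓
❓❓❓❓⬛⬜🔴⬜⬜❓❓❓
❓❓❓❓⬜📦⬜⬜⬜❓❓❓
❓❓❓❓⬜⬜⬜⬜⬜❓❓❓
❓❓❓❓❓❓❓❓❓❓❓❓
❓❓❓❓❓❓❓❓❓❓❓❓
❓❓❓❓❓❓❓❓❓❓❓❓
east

❓❓❓❓❓❓❓❓❓❓❓❓
❓❓❓❓❓❓❓❓❓❓❓❓
❓❓❓❓❓❓❓❓❓❓❓❓
❓❓❓❓❓❓❓❓❓❓❓❓
❓❓❓⬛⬛⬛⬛⬛⬛❓❓❓
❓❓❓⬛⬜⬜⬜⬜⬛❓❓❓
❓❓❓⬛⬜⬜🔴⬜⬛❓❓❓
❓❓❓⬜📦⬜⬜⬜⬜❓❓❓
❓❓❓⬜⬜⬜⬜⬜⬜❓❓❓
❓❓❓❓❓❓❓❓❓❓❓❓
❓❓❓❓❓❓❓❓❓❓❓❓
❓❓❓❓❓❓❓❓❓❓❓❓

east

❓❓❓❓❓❓❓❓❓❓❓❓
❓❓❓❓❓❓❓❓❓❓❓❓
❓❓❓❓❓❓❓❓❓❓❓❓
❓❓❓❓❓❓❓❓❓❓❓❓
❓❓⬛⬛⬛⬛⬛⬛⬛❓❓❓
❓❓⬛⬜⬜⬜⬜⬛⬛❓❓❓
❓❓⬛⬜⬜⬜🔴⬛⬛❓❓❓
❓❓⬜📦⬜⬜⬜⬜⬜❓❓❓
❓❓⬜⬜⬜⬜⬜⬜⬜❓❓❓
❓❓❓❓❓❓❓❓❓❓❓❓
❓❓❓❓❓❓❓❓❓❓❓❓
❓❓❓❓❓❓❓❓❓❓❓❓

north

❓❓❓❓❓❓❓❓❓❓❓❓
❓❓❓❓❓❓❓❓❓❓❓❓
❓❓❓❓❓❓❓❓❓❓❓❓
❓❓❓❓❓❓❓❓❓❓❓❓
❓❓❓❓⬛⬛⬛⬛⬛❓❓❓
❓❓⬛⬛⬛⬛⬛⬛⬛❓❓❓
❓❓⬛⬜⬜⬜🔴⬛⬛❓❓❓
❓❓⬛⬜⬜⬜⬜⬛⬛❓❓❓
❓❓⬜📦⬜⬜⬜⬜⬜❓❓❓
❓❓⬜⬜⬜⬜⬜⬜⬜❓❓❓
❓❓❓❓❓❓❓❓❓❓❓❓
❓❓❓❓❓❓❓❓❓❓❓❓

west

❓❓❓❓❓❓❓❓❓❓❓❓
❓❓❓❓❓❓❓❓❓❓❓❓
❓❓❓❓❓❓❓❓❓❓❓❓
❓❓❓❓❓❓❓❓❓❓❓❓
❓❓❓❓⬛⬛⬛⬛⬛⬛❓❓
❓❓❓⬛⬛⬛⬛⬛⬛⬛❓❓
❓❓❓⬛⬜⬜🔴⬜⬛⬛❓❓
❓❓❓⬛⬜⬜⬜⬜⬛⬛❓❓
❓❓❓⬜📦⬜⬜⬜⬜⬜❓❓
❓❓❓⬜⬜⬜⬜⬜⬜⬜❓❓
❓❓❓❓❓❓❓❓❓❓❓❓
❓❓❓❓❓❓❓❓❓❓❓❓

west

❓❓❓❓❓❓❓❓❓❓❓❓
❓❓❓❓❓❓❓❓❓❓❓❓
❓❓❓❓❓❓❓❓❓❓❓❓
❓❓❓❓❓❓❓❓❓❓❓❓
❓❓❓❓⬛⬛⬛⬛⬛⬛⬛❓
❓❓❓❓⬛⬛⬛⬛⬛⬛⬛❓
❓❓❓❓⬛⬜🔴⬜⬜⬛⬛❓
❓❓❓❓⬛⬜⬜⬜⬜⬛⬛❓
❓❓❓❓⬜📦⬜⬜⬜⬜⬜❓
❓❓❓❓⬜⬜⬜⬜⬜⬜⬜❓
❓❓❓❓❓❓❓❓❓❓❓❓
❓❓❓❓❓❓❓❓❓❓❓❓

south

❓❓❓❓❓❓❓❓❓❓❓❓
❓❓❓❓❓❓❓❓❓❓❓❓
❓❓❓❓❓❓❓❓❓❓❓❓
❓❓❓❓⬛⬛⬛⬛⬛⬛⬛❓
❓❓❓❓⬛⬛⬛⬛⬛⬛⬛❓
❓❓❓❓⬛⬜⬜⬜⬜⬛⬛❓
❓❓❓❓⬛⬜🔴⬜⬜⬛⬛❓
❓❓❓❓⬜📦⬜⬜⬜⬜⬜❓
❓❓❓❓⬜⬜⬜⬜⬜⬜⬜❓
❓❓❓❓❓❓❓❓❓❓❓❓
❓❓❓❓❓❓❓❓❓❓❓❓
❓❓❓❓❓❓❓❓❓❓❓❓

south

❓❓❓❓❓❓❓❓❓❓❓❓
❓❓❓❓❓❓❓❓❓❓❓❓
❓❓❓❓⬛⬛⬛⬛⬛⬛⬛❓
❓❓❓❓⬛⬛⬛⬛⬛⬛⬛❓
❓❓❓❓⬛⬜⬜⬜⬜⬛⬛❓
❓❓❓❓⬛⬜⬜⬜⬜⬛⬛❓
❓❓❓❓⬜📦🔴⬜⬜⬜⬜❓
❓❓❓❓⬜⬜⬜⬜⬜⬜⬜❓
❓❓❓❓⬛⬜⬜⬜⬜❓❓❓
❓❓❓❓❓❓❓❓❓❓❓❓
❓❓❓❓❓❓❓❓❓❓❓❓
❓❓❓❓❓❓❓❓❓❓❓❓

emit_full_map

⬛⬛⬛⬛⬛⬛⬛
⬛⬛⬛⬛⬛⬛⬛
⬛⬜⬜⬜⬜⬛⬛
⬛⬜⬜⬜⬜⬛⬛
⬜📦🔴⬜⬜⬜⬜
⬜⬜⬜⬜⬜⬜⬜
⬛⬜⬜⬜⬜❓❓

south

❓❓❓❓❓❓❓❓❓❓❓❓
❓❓❓❓⬛⬛⬛⬛⬛⬛⬛❓
❓❓❓❓⬛⬛⬛⬛⬛⬛⬛❓
❓❓❓❓⬛⬜⬜⬜⬜⬛⬛❓
❓❓❓❓⬛⬜⬜⬜⬜⬛⬛❓
❓❓❓❓⬜📦⬜⬜⬜⬜⬜❓
❓❓❓❓⬜⬜🔴⬜⬜⬜⬜❓
❓❓❓❓⬛⬜⬜⬜⬜❓❓❓
❓❓❓❓⬜⬜⬜⬜⬜❓❓❓
❓❓❓❓❓❓❓❓❓❓❓❓
❓❓❓❓❓❓❓❓❓❓❓❓
❓❓❓❓❓❓❓❓❓❓❓❓

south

❓❓❓❓⬛⬛⬛⬛⬛⬛⬛❓
❓❓❓❓⬛⬛⬛⬛⬛⬛⬛❓
❓❓❓❓⬛⬜⬜⬜⬜⬛⬛❓
❓❓❓❓⬛⬜⬜⬜⬜⬛⬛❓
❓❓❓❓⬜📦⬜⬜⬜⬜⬜❓
❓❓❓❓⬜⬜⬜⬜⬜⬜⬜❓
❓❓❓❓⬛⬜🔴⬜⬜❓❓❓
❓❓❓❓⬜⬜⬜⬜⬜❓❓❓
❓❓❓❓⬛⬛⬛⬛⬛❓❓❓
❓❓❓❓❓❓❓❓❓❓❓❓
❓❓❓❓❓❓❓❓❓❓❓❓
❓❓❓❓❓❓❓❓❓❓❓❓

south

❓❓❓❓⬛⬛⬛⬛⬛⬛⬛❓
❓❓❓❓⬛⬜⬜⬜⬜⬛⬛❓
❓❓❓❓⬛⬜⬜⬜⬜⬛⬛❓
❓❓❓❓⬜📦⬜⬜⬜⬜⬜❓
❓❓❓❓⬜⬜⬜⬜⬜⬜⬜❓
❓❓❓❓⬛⬜⬜⬜⬜❓❓❓
❓❓❓❓⬜⬜🔴⬜⬜❓❓❓
❓❓❓❓⬛⬛⬛⬛⬛❓❓❓
❓❓❓❓⬛⬛⬛⬛⬛❓❓❓
❓❓❓❓❓❓❓❓❓❓❓❓
❓❓❓❓❓❓❓❓❓❓❓❓
❓❓❓❓❓❓❓❓❓❓❓❓

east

❓❓❓⬛⬛⬛⬛⬛⬛⬛❓❓
❓❓❓⬛⬜⬜⬜⬜⬛⬛❓❓
❓❓❓⬛⬜⬜⬜⬜⬛⬛❓❓
❓❓❓⬜📦⬜⬜⬜⬜⬜❓❓
❓❓❓⬜⬜⬜⬜⬜⬜⬜❓❓
❓❓❓⬛⬜⬜⬜⬜⬛❓❓❓
❓❓❓⬜⬜⬜🔴⬜⬜❓❓❓
❓❓❓⬛⬛⬛⬛⬛⬛❓❓❓
❓❓❓⬛⬛⬛⬛⬛⬛❓❓❓
❓❓❓❓❓❓❓❓❓❓❓❓
❓❓❓❓❓❓❓❓❓❓❓❓
❓❓❓❓❓❓❓❓❓❓❓❓

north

❓❓❓⬛⬛⬛⬛⬛⬛⬛❓❓
❓❓❓⬛⬛⬛⬛⬛⬛⬛❓❓
❓❓❓⬛⬜⬜⬜⬜⬛⬛❓❓
❓❓❓⬛⬜⬜⬜⬜⬛⬛❓❓
❓❓❓⬜📦⬜⬜⬜⬜⬜❓❓
❓❓❓⬜⬜⬜⬜⬜⬜⬜❓❓
❓❓❓⬛⬜⬜🔴⬜⬛❓❓❓
❓❓❓⬜⬜⬜⬜⬜⬜❓❓❓
❓❓❓⬛⬛⬛⬛⬛⬛❓❓❓
❓❓❓⬛⬛⬛⬛⬛⬛❓❓❓
❓❓❓❓❓❓❓❓❓❓❓❓
❓❓❓❓❓❓❓❓❓❓❓❓

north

❓❓❓❓❓❓❓❓❓❓❓❓
❓❓❓⬛⬛⬛⬛⬛⬛⬛❓❓
❓❓❓⬛⬛⬛⬛⬛⬛⬛❓❓
❓❓❓⬛⬜⬜⬜⬜⬛⬛❓❓
❓❓❓⬛⬜⬜⬜⬜⬛⬛❓❓
❓❓❓⬜📦⬜⬜⬜⬜⬜❓❓
❓❓❓⬜⬜⬜🔴⬜⬜⬜❓❓
❓❓❓⬛⬜⬜⬜⬜⬛❓❓❓
❓❓❓⬜⬜⬜⬜⬜⬜❓❓❓
❓❓❓⬛⬛⬛⬛⬛⬛❓❓❓
❓❓❓⬛⬛⬛⬛⬛⬛❓❓❓
❓❓❓❓❓❓❓❓❓❓❓❓

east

❓❓❓❓❓❓❓❓❓❓❓❓
❓❓⬛⬛⬛⬛⬛⬛⬛❓❓❓
❓❓⬛⬛⬛⬛⬛⬛⬛❓❓❓
❓❓⬛⬜⬜⬜⬜⬛⬛❓❓❓
❓❓⬛⬜⬜⬜⬜⬛⬛❓❓❓
❓❓⬜📦⬜⬜⬜⬜⬜❓❓❓
❓❓⬜⬜⬜⬜🔴⬜⬜❓❓❓
❓❓⬛⬜⬜⬜⬜⬛⬜❓❓❓
❓❓⬜⬜⬜⬜⬜⬜⬜❓❓❓
❓❓⬛⬛⬛⬛⬛⬛❓❓❓❓
❓❓⬛⬛⬛⬛⬛⬛❓❓❓❓
❓❓❓❓❓❓❓❓❓❓❓❓

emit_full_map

⬛⬛⬛⬛⬛⬛⬛
⬛⬛⬛⬛⬛⬛⬛
⬛⬜⬜⬜⬜⬛⬛
⬛⬜⬜⬜⬜⬛⬛
⬜📦⬜⬜⬜⬜⬜
⬜⬜⬜⬜🔴⬜⬜
⬛⬜⬜⬜⬜⬛⬜
⬜⬜⬜⬜⬜⬜⬜
⬛⬛⬛⬛⬛⬛❓
⬛⬛⬛⬛⬛⬛❓

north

❓❓❓❓❓❓❓❓❓❓❓❓
❓❓❓❓❓❓❓❓❓❓❓❓
❓❓⬛⬛⬛⬛⬛⬛⬛❓❓❓
❓❓⬛⬛⬛⬛⬛⬛⬛❓❓❓
❓❓⬛⬜⬜⬜⬜⬛⬛❓❓❓
❓❓⬛⬜⬜⬜⬜⬛⬛❓❓❓
❓❓⬜📦⬜⬜🔴⬜⬜❓❓❓
❓❓⬜⬜⬜⬜⬜⬜⬜❓❓❓
❓❓⬛⬜⬜⬜⬜⬛⬜❓❓❓
❓❓⬜⬜⬜⬜⬜⬜⬜❓❓❓
❓❓⬛⬛⬛⬛⬛⬛❓❓❓❓
❓❓⬛⬛⬛⬛⬛⬛❓❓❓❓

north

❓❓❓❓❓❓❓❓❓❓❓❓
❓❓❓❓❓❓❓❓❓❓❓❓
❓❓❓❓❓❓❓❓❓❓❓❓
❓❓⬛⬛⬛⬛⬛⬛⬛❓❓❓
❓❓⬛⬛⬛⬛⬛⬛⬛❓❓❓
❓❓⬛⬜⬜⬜⬜⬛⬛❓❓❓
❓❓⬛⬜⬜⬜🔴⬛⬛❓❓❓
❓❓⬜📦⬜⬜⬜⬜⬜❓❓❓
❓❓⬜⬜⬜⬜⬜⬜⬜❓❓❓
❓❓⬛⬜⬜⬜⬜⬛⬜❓❓❓
❓❓⬜⬜⬜⬜⬜⬜⬜❓❓❓
❓❓⬛⬛⬛⬛⬛⬛❓❓❓❓

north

❓❓❓❓❓❓❓❓❓❓❓❓
❓❓❓❓❓❓❓❓❓❓❓❓
❓❓❓❓❓❓❓❓❓❓❓❓
❓❓❓❓❓❓❓❓❓❓❓❓
❓❓⬛⬛⬛⬛⬛⬛⬛❓❓❓
❓❓⬛⬛⬛⬛⬛⬛⬛❓❓❓
❓❓⬛⬜⬜⬜🔴⬛⬛❓❓❓
❓❓⬛⬜⬜⬜⬜⬛⬛❓❓❓
❓❓⬜📦⬜⬜⬜⬜⬜❓❓❓
❓❓⬜⬜⬜⬜⬜⬜⬜❓❓❓
❓❓⬛⬜⬜⬜⬜⬛⬜❓❓❓
❓❓⬜⬜⬜⬜⬜⬜⬜❓❓❓

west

❓❓❓❓❓❓❓❓❓❓❓❓
❓❓❓❓❓❓❓❓❓❓❓❓
❓❓❓❓❓❓❓❓❓❓❓❓
❓❓❓❓❓❓❓❓❓❓❓❓
❓❓❓⬛⬛⬛⬛⬛⬛⬛❓❓
❓❓❓⬛⬛⬛⬛⬛⬛⬛❓❓
❓❓❓⬛⬜⬜🔴⬜⬛⬛❓❓
❓❓❓⬛⬜⬜⬜⬜⬛⬛❓❓
❓❓❓⬜📦⬜⬜⬜⬜⬜❓❓
❓❓❓⬜⬜⬜⬜⬜⬜⬜❓❓
❓❓❓⬛⬜⬜⬜⬜⬛⬜❓❓
❓❓❓⬜⬜⬜⬜⬜⬜⬜❓❓

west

❓❓❓❓❓❓❓❓❓❓❓❓
❓❓❓❓❓❓❓❓❓❓❓❓
❓❓❓❓❓❓❓❓❓❓❓❓
❓❓❓❓❓❓❓❓❓❓❓❓
❓❓❓❓⬛⬛⬛⬛⬛⬛⬛❓
❓❓❓❓⬛⬛⬛⬛⬛⬛⬛❓
❓❓❓❓⬛⬜🔴⬜⬜⬛⬛❓
❓❓❓❓⬛⬜⬜⬜⬜⬛⬛❓
❓❓❓❓⬜📦⬜⬜⬜⬜⬜❓
❓❓❓❓⬜⬜⬜⬜⬜⬜⬜❓
❓❓❓❓⬛⬜⬜⬜⬜⬛⬜❓
❓❓❓❓⬜⬜⬜⬜⬜⬜⬜❓

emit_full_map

⬛⬛⬛⬛⬛⬛⬛
⬛⬛⬛⬛⬛⬛⬛
⬛⬜🔴⬜⬜⬛⬛
⬛⬜⬜⬜⬜⬛⬛
⬜📦⬜⬜⬜⬜⬜
⬜⬜⬜⬜⬜⬜⬜
⬛⬜⬜⬜⬜⬛⬜
⬜⬜⬜⬜⬜⬜⬜
⬛⬛⬛⬛⬛⬛❓
⬛⬛⬛⬛⬛⬛❓

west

❓❓❓❓❓❓❓❓❓❓❓❓
❓❓❓❓❓❓❓❓❓❓❓❓
❓❓❓❓❓❓❓❓❓❓❓❓
❓❓❓❓❓❓❓❓❓❓❓❓
❓❓❓❓⬜⬛⬛⬛⬛⬛⬛⬛
❓❓❓❓⬜⬛⬛⬛⬛⬛⬛⬛
❓❓❓❓⬜⬛🔴⬜⬜⬜⬛⬛
❓❓❓❓⬜⬛⬜⬜⬜⬜⬛⬛
❓❓❓❓⬜⬜📦⬜⬜⬜⬜⬜
❓❓❓❓❓⬜⬜⬜⬜⬜⬜⬜
❓❓❓❓❓⬛⬜⬜⬜⬜⬛⬜
❓❓❓❓❓⬜⬜⬜⬜⬜⬜⬜

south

❓❓❓❓❓❓❓❓❓❓❓❓
❓❓❓❓❓❓❓❓❓❓❓❓
❓❓❓❓❓❓❓❓❓❓❓❓
❓❓❓❓⬜⬛⬛⬛⬛⬛⬛⬛
❓❓❓❓⬜⬛⬛⬛⬛⬛⬛⬛
❓❓❓❓⬜⬛⬜⬜⬜⬜⬛⬛
❓❓❓❓⬜⬛🔴⬜⬜⬜⬛⬛
❓❓❓❓⬜⬜📦⬜⬜⬜⬜⬜
❓❓❓❓⬜⬜⬜⬜⬜⬜⬜⬜
❓❓❓❓❓⬛⬜⬜⬜⬜⬛⬜
❓❓❓❓❓⬜⬜⬜⬜⬜⬜⬜
❓❓❓❓❓⬛⬛⬛⬛⬛⬛❓

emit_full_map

⬜⬛⬛⬛⬛⬛⬛⬛
⬜⬛⬛⬛⬛⬛⬛⬛
⬜⬛⬜⬜⬜⬜⬛⬛
⬜⬛🔴⬜⬜⬜⬛⬛
⬜⬜📦⬜⬜⬜⬜⬜
⬜⬜⬜⬜⬜⬜⬜⬜
❓⬛⬜⬜⬜⬜⬛⬜
❓⬜⬜⬜⬜⬜⬜⬜
❓⬛⬛⬛⬛⬛⬛❓
❓⬛⬛⬛⬛⬛⬛❓
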